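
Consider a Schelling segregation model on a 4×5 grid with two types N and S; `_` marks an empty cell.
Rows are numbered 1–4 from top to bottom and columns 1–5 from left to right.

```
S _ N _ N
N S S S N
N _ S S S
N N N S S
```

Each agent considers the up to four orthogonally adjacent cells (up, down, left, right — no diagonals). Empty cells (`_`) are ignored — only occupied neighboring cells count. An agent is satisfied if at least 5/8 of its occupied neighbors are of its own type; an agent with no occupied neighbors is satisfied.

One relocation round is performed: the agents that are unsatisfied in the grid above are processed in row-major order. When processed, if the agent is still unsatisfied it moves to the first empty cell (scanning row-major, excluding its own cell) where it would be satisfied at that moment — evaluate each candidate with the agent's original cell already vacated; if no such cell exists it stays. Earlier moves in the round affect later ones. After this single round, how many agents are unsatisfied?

Initially unsatisfied (in order): (1,1), (1,3), (2,1), (2,2), (2,5), (4,3).
  (1,1): no empty cell satisfies it; stays.
  (1,3): no empty cell satisfies it; stays.
  (2,1) → (1,4).
  (2,2): now satisfied by earlier moves; stays.
  (2,5): no empty cell satisfies it; stays.
  (4,3): no empty cell satisfies it; stays.
Resulting grid:
S _ N N N
_ S S S N
N _ S S S
N N N S S
Unsatisfied now: (1,3), (2,4), (2,5), (4,3).

4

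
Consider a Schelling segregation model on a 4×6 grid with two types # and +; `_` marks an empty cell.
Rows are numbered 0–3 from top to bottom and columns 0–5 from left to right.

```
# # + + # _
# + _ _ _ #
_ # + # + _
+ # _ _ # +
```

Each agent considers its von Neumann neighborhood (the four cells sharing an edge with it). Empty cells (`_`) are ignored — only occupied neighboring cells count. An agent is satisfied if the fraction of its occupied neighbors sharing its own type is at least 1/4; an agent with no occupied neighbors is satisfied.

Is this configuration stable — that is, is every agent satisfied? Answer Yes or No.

Row 0: (0,0)# 2/2 ok · (0,1)# 1/3 ok · (0,2)+ 1/2 ok · (0,3)+ 1/2 ok · (0,4)# 0/1 unhappy
Row 1: (1,0)# 1/2 ok · (1,1)+ 0/3 unhappy · (1,5)# 0/0 ok
Row 2: (2,1)# 1/3 ok · (2,2)+ 0/2 unhappy · (2,3)# 0/2 unhappy · (2,4)+ 0/2 unhappy
Row 3: (3,0)+ 0/1 unhappy · (3,1)# 1/2 ok · (3,4)# 0/2 unhappy · (3,5)+ 0/1 unhappy
For instance (0,4) has only 0/1 same-type neighbors, below 1/4.

No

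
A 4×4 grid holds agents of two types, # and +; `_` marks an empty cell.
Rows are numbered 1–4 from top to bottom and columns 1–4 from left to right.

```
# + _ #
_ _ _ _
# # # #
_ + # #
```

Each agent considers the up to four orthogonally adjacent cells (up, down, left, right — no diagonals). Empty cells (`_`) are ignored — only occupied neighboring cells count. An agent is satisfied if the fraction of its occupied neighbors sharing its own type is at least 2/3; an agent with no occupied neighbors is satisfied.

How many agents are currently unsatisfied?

Row 1: (1,1)# 0/1 ✗ · (1,2)+ 0/1 ✗ · (1,4)# 0/0 ✓
Row 3: (3,1)# 1/1 ✓ · (3,2)# 2/3 ✓ · (3,3)# 3/3 ✓ · (3,4)# 2/2 ✓
Row 4: (4,2)+ 0/2 ✗ · (4,3)# 2/3 ✓ · (4,4)# 2/2 ✓
Unsatisfied: (1,1), (1,2), (4,2) — 3 in total.

3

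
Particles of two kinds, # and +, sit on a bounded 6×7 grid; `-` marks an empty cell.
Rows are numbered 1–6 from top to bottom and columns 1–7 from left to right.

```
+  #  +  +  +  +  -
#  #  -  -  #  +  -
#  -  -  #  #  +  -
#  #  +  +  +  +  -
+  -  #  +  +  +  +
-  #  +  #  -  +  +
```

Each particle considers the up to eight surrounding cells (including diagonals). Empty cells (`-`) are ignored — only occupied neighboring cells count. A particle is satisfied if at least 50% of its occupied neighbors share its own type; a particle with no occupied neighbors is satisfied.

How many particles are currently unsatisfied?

(1,1)+ 0/3 not
(1,2)# 2/4 satisfied
(1,3)+ 1/3 not
(1,4)+ 2/3 satisfied
(1,5)+ 3/4 satisfied
(1,6)+ 2/3 satisfied
(2,1)# 3/4 satisfied
(2,2)# 3/5 satisfied
(2,5)# 2/7 not
(2,6)+ 3/5 satisfied
(3,1)# 4/4 satisfied
(3,4)# 2/5 not
(3,5)# 2/7 not
(3,6)+ 3/5 satisfied
(4,1)# 2/3 satisfied
(4,2)# 3/5 satisfied
(4,3)+ 2/5 not
(4,4)+ 4/7 satisfied
(4,5)+ 6/8 satisfied
(4,6)+ 5/6 satisfied
(5,1)+ 0/3 not
(5,3)# 3/7 not
(5,4)+ 5/7 satisfied
(5,5)+ 6/7 satisfied
(5,6)+ 6/6 satisfied
(5,7)+ 4/4 satisfied
(6,2)# 1/3 not
(6,3)+ 1/4 not
(6,4)# 1/4 not
(6,6)+ 4/4 satisfied
(6,7)+ 3/3 satisfied
Unsatisfied: (1,1), (1,3), (2,5), (3,4), (3,5), (4,3), (5,1), (5,3), (6,2), (6,3), (6,4) — 11 in total.

11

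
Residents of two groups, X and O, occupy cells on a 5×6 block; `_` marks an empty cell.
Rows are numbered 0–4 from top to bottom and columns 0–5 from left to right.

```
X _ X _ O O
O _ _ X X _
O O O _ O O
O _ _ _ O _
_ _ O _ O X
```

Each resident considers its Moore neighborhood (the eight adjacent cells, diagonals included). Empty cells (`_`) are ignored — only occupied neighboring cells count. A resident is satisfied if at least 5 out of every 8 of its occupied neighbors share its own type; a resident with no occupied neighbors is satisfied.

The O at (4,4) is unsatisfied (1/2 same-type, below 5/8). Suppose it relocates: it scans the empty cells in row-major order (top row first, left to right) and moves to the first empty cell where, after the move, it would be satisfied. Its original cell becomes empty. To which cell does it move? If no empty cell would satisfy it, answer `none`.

(1,1)

Vacating (4,4). Empty cells in order:
  (0,1): 1/3 same-type → still unsatisfied.
  (0,3): 1/4 same-type → still unsatisfied.
  (1,1): 4/6 same-type → satisfied — stop here.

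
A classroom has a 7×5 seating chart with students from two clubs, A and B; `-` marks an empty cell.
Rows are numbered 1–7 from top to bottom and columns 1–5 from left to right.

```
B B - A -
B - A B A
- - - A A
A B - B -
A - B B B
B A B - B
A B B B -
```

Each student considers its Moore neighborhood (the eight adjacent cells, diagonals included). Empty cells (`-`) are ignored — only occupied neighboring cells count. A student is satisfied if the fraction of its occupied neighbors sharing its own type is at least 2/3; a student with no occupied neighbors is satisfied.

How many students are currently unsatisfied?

12

Row 1: (1,1)B 2/2 ok · (1,2)B 2/3 ok · (1,4)A 2/3 ok
Row 2: (2,1)B 2/2 ok · (2,3)A 2/4 unhappy · (2,4)B 0/5 unhappy · (2,5)A 3/4 ok
Row 3: (3,4)A 3/5 unhappy · (3,5)A 2/4 unhappy
Row 4: (4,1)A 1/2 unhappy · (4,2)B 1/3 unhappy · (4,4)B 3/5 unhappy
Row 5: (5,1)A 2/4 unhappy · (5,3)B 4/5 ok · (5,4)B 5/5 ok · (5,5)B 3/3 ok
Row 6: (6,1)B 1/4 unhappy · (6,2)A 2/7 unhappy · (6,3)B 5/6 ok · (6,5)B 3/3 ok
Row 7: (7,1)A 1/3 unhappy · (7,2)B 3/5 unhappy · (7,3)B 3/4 ok · (7,4)B 3/3 ok
Unsatisfied: (2,3), (2,4), (3,4), (3,5), (4,1), (4,2), (4,4), (5,1), (6,1), (6,2), (7,1), (7,2) — 12 in total.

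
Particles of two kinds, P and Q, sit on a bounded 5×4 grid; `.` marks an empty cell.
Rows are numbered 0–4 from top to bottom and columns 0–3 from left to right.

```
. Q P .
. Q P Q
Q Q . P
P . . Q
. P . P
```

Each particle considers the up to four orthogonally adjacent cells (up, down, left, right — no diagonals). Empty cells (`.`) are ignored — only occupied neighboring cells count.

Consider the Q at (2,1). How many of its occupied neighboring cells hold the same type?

Occupied neighbors of (2,1): (1,1)=Q, (2,0)=Q.
Same type (Q): 2 of 2.

2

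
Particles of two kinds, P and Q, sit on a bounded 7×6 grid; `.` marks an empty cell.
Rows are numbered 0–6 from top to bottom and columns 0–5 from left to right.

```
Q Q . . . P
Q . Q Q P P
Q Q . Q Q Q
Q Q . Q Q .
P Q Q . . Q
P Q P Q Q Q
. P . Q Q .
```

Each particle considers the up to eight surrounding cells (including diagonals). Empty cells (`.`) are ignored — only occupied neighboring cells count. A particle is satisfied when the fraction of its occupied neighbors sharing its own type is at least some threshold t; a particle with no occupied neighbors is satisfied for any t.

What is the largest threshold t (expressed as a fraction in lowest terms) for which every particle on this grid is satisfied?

1/6

(0,0)Q 2/2
(0,1)Q 3/3
(0,5)P 2/2
(1,0)Q 4/4
(1,2)Q 4/4
(1,3)Q 3/4
(1,4)P 2/6
(1,5)P 2/4
(2,0)Q 4/4
(2,1)Q 5/5
(2,3)Q 5/6
(2,4)Q 5/7
(2,5)Q 2/4
(3,0)Q 4/5
(3,1)Q 5/6
(3,3)Q 4/4
(3,4)Q 5/5
(4,0)P 1/5
(4,1)Q 4/7
(4,2)Q 5/6
(4,5)Q 3/3
(5,0)P 2/4
(5,1)Q 2/6
(5,2)P 1/6
(5,3)Q 4/5
(5,4)Q 5/5
(5,5)Q 3/3
(6,1)P 2/3
(6,3)Q 3/4
(6,4)Q 4/4
The smallest same-type fraction is 1/6 at (5,2), which reduces to 1/6. Any threshold above that leaves this particle unsatisfied.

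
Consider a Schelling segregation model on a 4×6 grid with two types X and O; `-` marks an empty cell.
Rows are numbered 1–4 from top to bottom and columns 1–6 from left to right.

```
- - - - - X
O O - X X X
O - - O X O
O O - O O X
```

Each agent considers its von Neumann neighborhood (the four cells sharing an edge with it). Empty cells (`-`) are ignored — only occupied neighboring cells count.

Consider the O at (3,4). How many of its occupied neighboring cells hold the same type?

1

Occupied neighbors of (3,4): (2,4)=X, (4,4)=O, (3,5)=X.
Same type (O): 1 of 3.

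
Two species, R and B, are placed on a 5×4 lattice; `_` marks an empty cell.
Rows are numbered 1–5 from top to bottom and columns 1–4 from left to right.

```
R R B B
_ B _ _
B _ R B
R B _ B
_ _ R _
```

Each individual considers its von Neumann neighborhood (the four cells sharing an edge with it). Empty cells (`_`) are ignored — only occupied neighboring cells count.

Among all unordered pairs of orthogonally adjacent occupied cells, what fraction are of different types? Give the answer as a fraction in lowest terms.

Scan each occupied cell's neighbors to the right and below so each pair is counted once.
Row 1: R(1,1)–R(1,2)= R(1,2)–B(1,3)≠ R(1,2)–B(2,2)≠ B(1,3)–B(1,4)=  → 2/4 unlike.
Row 3: B(3,1)–R(4,1)≠ R(3,3)–B(3,4)≠ B(3,4)–B(4,4)=  → 2/3 unlike.
Row 4: R(4,1)–B(4,2)≠  → 1/1 unlike.
Total adjacent occupied pairs: 8; unlike-type pairs: 5.
5/8 is already in lowest terms.

5/8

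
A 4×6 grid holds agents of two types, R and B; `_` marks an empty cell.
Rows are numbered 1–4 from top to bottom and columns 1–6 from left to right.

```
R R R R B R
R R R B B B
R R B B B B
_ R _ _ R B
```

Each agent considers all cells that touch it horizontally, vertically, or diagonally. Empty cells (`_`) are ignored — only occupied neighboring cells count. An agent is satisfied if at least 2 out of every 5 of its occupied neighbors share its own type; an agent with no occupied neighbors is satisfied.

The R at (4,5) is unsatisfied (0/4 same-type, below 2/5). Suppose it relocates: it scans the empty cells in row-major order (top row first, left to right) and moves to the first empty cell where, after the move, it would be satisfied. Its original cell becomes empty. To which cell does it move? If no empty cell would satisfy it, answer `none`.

(4,1)

Vacating (4,5). Empty cells in order:
  (4,1): 3/3 same-type → satisfied — stop here.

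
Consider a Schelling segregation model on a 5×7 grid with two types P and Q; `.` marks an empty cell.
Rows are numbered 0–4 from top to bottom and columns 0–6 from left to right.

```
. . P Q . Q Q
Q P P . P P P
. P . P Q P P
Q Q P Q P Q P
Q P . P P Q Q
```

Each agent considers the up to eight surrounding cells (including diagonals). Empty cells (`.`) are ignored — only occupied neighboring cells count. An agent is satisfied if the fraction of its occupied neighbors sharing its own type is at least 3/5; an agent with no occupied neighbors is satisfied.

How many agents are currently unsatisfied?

17

(0,2)P 2/3 satisfied
(0,3)Q 0/3 not
(0,5)Q 1/4 not
(0,6)Q 1/3 not
(1,0)Q 0/2 not
(1,1)P 3/4 satisfied
(1,2)P 4/5 satisfied
(1,4)P 3/6 not
(1,5)P 4/7 not
(1,6)P 3/5 satisfied
(2,1)P 3/6 not
(2,3)P 4/6 satisfied
(2,4)Q 2/7 not
(2,5)P 6/8 satisfied
(2,6)P 4/5 satisfied
(3,0)Q 2/4 not
(3,1)Q 2/5 not
(3,2)P 4/6 satisfied
(3,3)Q 1/6 not
(3,4)P 4/8 not
(3,5)Q 3/8 not
(3,6)P 2/5 not
(4,0)Q 2/3 satisfied
(4,1)P 1/4 not
(4,3)P 3/4 satisfied
(4,4)P 2/5 not
(4,5)Q 2/5 not
(4,6)Q 2/3 satisfied
Unsatisfied: (0,3), (0,5), (0,6), (1,0), (1,4), (1,5), (2,1), (2,4), (3,0), (3,1), (3,3), (3,4), (3,5), (3,6), (4,1), (4,4), (4,5) — 17 in total.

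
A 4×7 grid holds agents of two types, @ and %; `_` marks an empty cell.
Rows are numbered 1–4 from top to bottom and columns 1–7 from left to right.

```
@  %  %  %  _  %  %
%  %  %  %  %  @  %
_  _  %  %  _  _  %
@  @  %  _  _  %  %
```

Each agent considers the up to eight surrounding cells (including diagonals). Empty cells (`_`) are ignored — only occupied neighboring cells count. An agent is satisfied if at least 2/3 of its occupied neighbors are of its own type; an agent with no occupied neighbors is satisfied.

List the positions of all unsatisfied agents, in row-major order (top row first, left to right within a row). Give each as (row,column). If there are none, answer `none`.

(1,1), (2,6), (4,2)

Row 1: (1,1)@ 0/3 unhappy · (1,2)% 4/5 ok · (1,3)% 5/5 ok · (1,4)% 4/4 ok · (1,6)% 3/4 ok · (1,7)% 2/3 ok
Row 2: (2,1)% 2/3 ok · (2,2)% 5/6 ok · (2,3)% 7/7 ok · (2,4)% 6/6 ok · (2,5)% 4/5 ok · (2,6)@ 0/5 unhappy · (2,7)% 3/4 ok
Row 3: (3,3)% 5/6 ok · (3,4)% 5/5 ok · (3,7)% 3/4 ok
Row 4: (4,1)@ 1/1 ok · (4,2)@ 1/3 unhappy · (4,3)% 2/3 ok · (4,6)% 2/2 ok · (4,7)% 2/2 ok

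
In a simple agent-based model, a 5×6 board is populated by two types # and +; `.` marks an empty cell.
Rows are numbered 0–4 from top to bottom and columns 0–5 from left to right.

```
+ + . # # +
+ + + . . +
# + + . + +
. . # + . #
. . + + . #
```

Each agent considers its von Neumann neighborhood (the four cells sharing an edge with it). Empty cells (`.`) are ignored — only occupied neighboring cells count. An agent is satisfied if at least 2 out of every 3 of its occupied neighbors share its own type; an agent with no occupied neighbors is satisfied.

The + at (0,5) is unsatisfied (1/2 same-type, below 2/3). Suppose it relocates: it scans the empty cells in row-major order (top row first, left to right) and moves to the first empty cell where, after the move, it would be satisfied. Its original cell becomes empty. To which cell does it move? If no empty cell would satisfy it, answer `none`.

Vacating (0,5). Empty cells in order:
  (0,2): 2/3 same-type → satisfied — stop here.

(0,2)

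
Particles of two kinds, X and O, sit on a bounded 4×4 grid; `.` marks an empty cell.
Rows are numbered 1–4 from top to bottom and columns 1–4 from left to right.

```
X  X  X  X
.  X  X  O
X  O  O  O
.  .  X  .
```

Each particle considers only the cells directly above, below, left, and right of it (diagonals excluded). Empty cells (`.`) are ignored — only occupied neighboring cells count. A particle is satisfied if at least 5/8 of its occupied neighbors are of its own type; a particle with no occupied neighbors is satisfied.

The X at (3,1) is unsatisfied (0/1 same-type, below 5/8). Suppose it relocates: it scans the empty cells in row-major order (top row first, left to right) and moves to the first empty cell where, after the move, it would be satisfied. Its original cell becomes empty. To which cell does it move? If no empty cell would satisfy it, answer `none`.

(2,1)

Vacating (3,1). Empty cells in order:
  (2,1): 2/2 same-type → satisfied — stop here.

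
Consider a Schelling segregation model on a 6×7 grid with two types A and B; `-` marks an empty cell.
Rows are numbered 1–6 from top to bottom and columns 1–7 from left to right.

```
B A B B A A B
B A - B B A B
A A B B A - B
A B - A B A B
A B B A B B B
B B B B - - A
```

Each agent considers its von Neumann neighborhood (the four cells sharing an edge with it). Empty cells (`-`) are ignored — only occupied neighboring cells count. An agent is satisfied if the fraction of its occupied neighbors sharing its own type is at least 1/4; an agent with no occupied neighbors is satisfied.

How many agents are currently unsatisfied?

3

(1,1)B 1/2 satisfied
(1,2)A 1/3 satisfied
(1,3)B 1/2 satisfied
(1,4)B 2/3 satisfied
(1,5)A 1/3 satisfied
(1,6)A 2/3 satisfied
(1,7)B 1/2 satisfied
(2,1)B 1/3 satisfied
(2,2)A 2/3 satisfied
(2,4)B 3/3 satisfied
(2,5)B 1/4 satisfied
(2,6)A 1/3 satisfied
(2,7)B 2/3 satisfied
(3,1)A 2/3 satisfied
(3,2)A 2/4 satisfied
(3,3)B 1/2 satisfied
(3,4)B 2/4 satisfied
(3,5)A 0/3 not
(3,7)B 2/2 satisfied
(4,1)A 2/3 satisfied
(4,2)B 1/3 satisfied
(4,4)A 1/3 satisfied
(4,5)B 1/4 satisfied
(4,6)A 0/3 not
(4,7)B 2/3 satisfied
(5,1)A 1/3 satisfied
(5,2)B 3/4 satisfied
(5,3)B 2/3 satisfied
(5,4)A 1/4 satisfied
(5,5)B 2/3 satisfied
(5,6)B 2/3 satisfied
(5,7)B 2/3 satisfied
(6,1)B 1/2 satisfied
(6,2)B 3/3 satisfied
(6,3)B 3/3 satisfied
(6,4)B 1/2 satisfied
(6,7)A 0/1 not
Unsatisfied: (3,5), (4,6), (6,7) — 3 in total.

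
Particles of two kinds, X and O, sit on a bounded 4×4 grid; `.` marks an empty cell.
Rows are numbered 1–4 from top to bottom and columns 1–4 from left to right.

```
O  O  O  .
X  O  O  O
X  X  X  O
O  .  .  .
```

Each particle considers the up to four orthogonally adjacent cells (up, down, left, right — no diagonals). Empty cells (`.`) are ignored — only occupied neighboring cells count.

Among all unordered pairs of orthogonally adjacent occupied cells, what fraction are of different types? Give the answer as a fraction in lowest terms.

Scan each occupied cell's neighbors to the right and below so each pair is counted once.
From row 1: 1 unlike of 5 pairs (running 1/5).
From row 2: 3 unlike of 7 pairs (running 4/12).
From row 3: 2 unlike of 4 pairs (running 6/16).
Total adjacent occupied pairs: 16; unlike-type pairs: 6.
6/16 reduces to 3/8.

3/8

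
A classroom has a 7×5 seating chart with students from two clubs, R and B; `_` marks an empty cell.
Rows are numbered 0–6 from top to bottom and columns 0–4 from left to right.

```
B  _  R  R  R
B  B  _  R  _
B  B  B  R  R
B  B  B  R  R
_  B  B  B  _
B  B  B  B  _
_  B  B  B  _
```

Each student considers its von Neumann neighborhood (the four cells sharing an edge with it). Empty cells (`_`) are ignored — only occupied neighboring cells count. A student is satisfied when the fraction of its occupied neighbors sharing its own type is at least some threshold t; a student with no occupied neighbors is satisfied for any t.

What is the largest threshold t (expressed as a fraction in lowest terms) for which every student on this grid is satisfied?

1/2

(0,0)B 1/1
(0,2)R 1/1
(0,3)R 3/3
(0,4)R 1/1
(1,0)B 3/3
(1,1)B 2/2
(1,3)R 2/2
(2,0)B 3/3
(2,1)B 4/4
(2,2)B 2/3
(2,3)R 3/4
(2,4)R 2/2
(3,0)B 2/2
(3,1)B 4/4
(3,2)B 3/4
(3,3)R 2/4
(3,4)R 2/2
(4,1)B 3/3
(4,2)B 4/4
(4,3)B 2/3
(5,0)B 1/1
(5,1)B 4/4
(5,2)B 4/4
(5,3)B 3/3
(6,1)B 2/2
(6,2)B 3/3
(6,3)B 2/2
The smallest same-type fraction is 2/4 at (3,3), which reduces to 1/2. Any threshold above that leaves this student unsatisfied.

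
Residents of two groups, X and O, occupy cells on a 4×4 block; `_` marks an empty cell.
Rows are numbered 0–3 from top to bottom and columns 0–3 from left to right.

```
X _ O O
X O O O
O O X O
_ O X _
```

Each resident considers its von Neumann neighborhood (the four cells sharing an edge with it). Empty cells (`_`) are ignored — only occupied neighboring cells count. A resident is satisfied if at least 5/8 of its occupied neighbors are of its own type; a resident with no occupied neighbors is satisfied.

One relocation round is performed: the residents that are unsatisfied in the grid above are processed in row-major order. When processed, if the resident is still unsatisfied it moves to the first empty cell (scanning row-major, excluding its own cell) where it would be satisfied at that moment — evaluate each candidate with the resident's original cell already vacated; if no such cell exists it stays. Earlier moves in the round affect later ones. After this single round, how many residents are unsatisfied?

Initially unsatisfied (in order): (1,0), (2,0), (2,2), (2,3), (3,1), (3,2).
  (1,0): no empty cell satisfies it; stays.
  (2,0) → (0,1).
  (2,2): no empty cell satisfies it; stays.
  (2,3) → (3,0).
  (3,1): now satisfied by earlier moves; stays.
  (3,2) → (3,3).
Resulting grid:
X O O O
X O O O
_ O X _
O O _ X
Unsatisfied now: (0,0), (1,0), (2,2).

3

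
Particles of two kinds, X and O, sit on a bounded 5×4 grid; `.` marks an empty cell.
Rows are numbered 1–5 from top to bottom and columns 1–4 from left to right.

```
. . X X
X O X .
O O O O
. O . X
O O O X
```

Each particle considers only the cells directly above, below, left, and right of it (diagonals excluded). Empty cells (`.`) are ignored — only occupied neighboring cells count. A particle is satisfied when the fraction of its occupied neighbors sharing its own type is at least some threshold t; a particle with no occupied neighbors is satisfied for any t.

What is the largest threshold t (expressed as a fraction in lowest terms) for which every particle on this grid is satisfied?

0/1

Row 1: (1,3)X 2/2 · (1,4)X 1/1
Row 2: (2,1)X 0/2 · (2,2)O 1/3 · (2,3)X 1/3
Row 3: (3,1)O 1/2 · (3,2)O 4/4 · (3,3)O 2/3 · (3,4)O 1/2
Row 4: (4,2)O 2/2 · (4,4)X 1/2
Row 5: (5,1)O 1/1 · (5,2)O 3/3 · (5,3)O 1/2 · (5,4)X 1/2
The smallest same-type fraction is 0/2 at (2,1), which reduces to 0/1. Any threshold above that leaves this particle unsatisfied.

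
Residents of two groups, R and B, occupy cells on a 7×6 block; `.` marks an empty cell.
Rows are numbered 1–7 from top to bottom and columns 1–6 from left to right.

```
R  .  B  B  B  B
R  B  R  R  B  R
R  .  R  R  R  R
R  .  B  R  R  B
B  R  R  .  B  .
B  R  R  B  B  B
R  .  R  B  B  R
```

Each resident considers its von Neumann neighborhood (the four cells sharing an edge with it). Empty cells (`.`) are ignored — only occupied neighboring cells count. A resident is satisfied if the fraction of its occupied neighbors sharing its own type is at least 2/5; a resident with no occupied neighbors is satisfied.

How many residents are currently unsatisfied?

9

(1,1)R 1/1 ✓
(1,3)B 1/2 ✓
(1,4)B 2/3 ✓
(1,5)B 3/3 ✓
(1,6)B 1/2 ✓
(2,1)R 2/3 ✓
(2,2)B 0/2 ✗
(2,3)R 2/4 ✓
(2,4)R 2/4 ✓
(2,5)B 1/4 ✗
(2,6)R 1/3 ✗
(3,1)R 2/2 ✓
(3,3)R 2/3 ✓
(3,4)R 4/4 ✓
(3,5)R 3/4 ✓
(3,6)R 2/3 ✓
(4,1)R 1/2 ✓
(4,3)B 0/3 ✗
(4,4)R 2/3 ✓
(4,5)R 2/4 ✓
(4,6)B 0/2 ✗
(5,1)B 1/3 ✗
(5,2)R 2/3 ✓
(5,3)R 2/3 ✓
(5,5)B 1/2 ✓
(6,1)B 1/3 ✗
(6,2)R 2/3 ✓
(6,3)R 3/4 ✓
(6,4)B 2/3 ✓
(6,5)B 4/4 ✓
(6,6)B 1/2 ✓
(7,1)R 0/1 ✗
(7,3)R 1/2 ✓
(7,4)B 2/3 ✓
(7,5)B 2/3 ✓
(7,6)R 0/2 ✗
Unsatisfied: (2,2), (2,5), (2,6), (4,3), (4,6), (5,1), (6,1), (7,1), (7,6) — 9 in total.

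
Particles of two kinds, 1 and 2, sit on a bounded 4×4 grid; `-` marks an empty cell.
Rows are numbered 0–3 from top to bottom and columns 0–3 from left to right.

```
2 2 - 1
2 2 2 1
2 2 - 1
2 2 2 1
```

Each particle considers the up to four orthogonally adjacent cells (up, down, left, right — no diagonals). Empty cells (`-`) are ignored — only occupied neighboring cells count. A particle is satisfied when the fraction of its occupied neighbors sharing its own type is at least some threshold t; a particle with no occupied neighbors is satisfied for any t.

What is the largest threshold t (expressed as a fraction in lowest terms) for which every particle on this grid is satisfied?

1/2

(0,0)2 2/2
(0,1)2 2/2
(0,3)1 1/1
(1,0)2 3/3
(1,1)2 4/4
(1,2)2 1/2
(1,3)1 2/3
(2,0)2 3/3
(2,1)2 3/3
(2,3)1 2/2
(3,0)2 2/2
(3,1)2 3/3
(3,2)2 1/2
(3,3)1 1/2
The smallest same-type fraction is 1/2 at (1,2), which reduces to 1/2. Any threshold above that leaves this particle unsatisfied.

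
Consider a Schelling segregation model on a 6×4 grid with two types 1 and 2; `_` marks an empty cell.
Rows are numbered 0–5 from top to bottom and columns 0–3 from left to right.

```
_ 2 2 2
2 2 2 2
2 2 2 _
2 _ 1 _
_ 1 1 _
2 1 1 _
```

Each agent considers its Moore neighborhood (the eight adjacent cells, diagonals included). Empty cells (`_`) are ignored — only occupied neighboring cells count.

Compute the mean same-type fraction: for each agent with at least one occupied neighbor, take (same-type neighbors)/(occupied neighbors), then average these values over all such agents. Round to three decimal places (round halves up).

(0,1)2 4/4
(0,2)2 5/5
(0,3)2 3/3
(1,0)2 4/4
(1,1)2 7/7
(1,2)2 7/7
(1,3)2 4/4
(2,0)2 4/4
(2,1)2 6/7
(2,2)2 4/5
(3,0)2 2/3
(3,2)1 2/4
(4,1)1 4/6
(4,2)1 4/4
(5,0)2 0/2
(5,1)1 3/4
(5,2)1 3/3
Sum over 17 agents: 4/4 + 5/5 + 3/3 + 4/4 + 7/7 + 7/7 + 4/4 + 4/4 + 6/7 + 4/5 + 2/3 + 2/4 + 4/6 + 4/4 + 0/2 + 3/4 + 3/3 = 5981/420; mean = 5981/420 ÷ 17 = 5981/7140 = 0.837675… → 0.838.

0.838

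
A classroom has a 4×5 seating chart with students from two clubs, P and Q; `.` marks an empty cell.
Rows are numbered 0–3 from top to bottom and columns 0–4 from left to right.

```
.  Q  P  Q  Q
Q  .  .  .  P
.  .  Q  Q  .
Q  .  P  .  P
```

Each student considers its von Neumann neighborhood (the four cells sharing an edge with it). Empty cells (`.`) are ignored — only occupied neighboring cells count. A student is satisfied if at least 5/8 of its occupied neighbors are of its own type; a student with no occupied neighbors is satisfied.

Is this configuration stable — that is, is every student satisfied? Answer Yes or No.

No

Row 0: (0,1)Q 0/1 ✗ · (0,2)P 0/2 ✗ · (0,3)Q 1/2 ✗ · (0,4)Q 1/2 ✗
Row 1: (1,0)Q 0/0 ✓ · (1,4)P 0/1 ✗
Row 2: (2,2)Q 1/2 ✗ · (2,3)Q 1/1 ✓
Row 3: (3,0)Q 0/0 ✓ · (3,2)P 0/1 ✗ · (3,4)P 0/0 ✓
For instance (0,1) has only 0/1 same-type neighbors, below 5/8.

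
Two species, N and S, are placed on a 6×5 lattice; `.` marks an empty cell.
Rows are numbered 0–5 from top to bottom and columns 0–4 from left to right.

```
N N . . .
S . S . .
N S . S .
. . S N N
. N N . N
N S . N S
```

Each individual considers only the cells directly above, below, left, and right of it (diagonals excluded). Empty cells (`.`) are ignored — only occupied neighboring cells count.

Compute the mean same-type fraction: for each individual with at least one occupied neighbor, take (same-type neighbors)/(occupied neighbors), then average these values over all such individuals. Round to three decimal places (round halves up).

0.271

(0,0)N 1/2
(0,1)N 1/1
(1,0)S 0/2
(1,2)S — no occupied neighbors
(2,0)N 0/2
(2,1)S 0/1
(2,3)S 0/1
(3,2)S 0/2
(3,3)N 1/3
(3,4)N 2/2
(4,1)N 1/2
(4,2)N 1/2
(4,4)N 1/2
(5,0)N 0/1
(5,1)S 0/2
(5,3)N 0/1
(5,4)S 0/2
Sum over 16 individuals: 1/2 + 1/1 + 0/2 + 0/2 + 0/1 + 0/1 + 0/2 + 1/3 + 2/2 + 1/2 + 1/2 + 1/2 + 0/1 + 0/2 + 0/1 + 0/2 = 13/3; mean = 13/3 ÷ 16 = 13/48 = 0.270833… → 0.271.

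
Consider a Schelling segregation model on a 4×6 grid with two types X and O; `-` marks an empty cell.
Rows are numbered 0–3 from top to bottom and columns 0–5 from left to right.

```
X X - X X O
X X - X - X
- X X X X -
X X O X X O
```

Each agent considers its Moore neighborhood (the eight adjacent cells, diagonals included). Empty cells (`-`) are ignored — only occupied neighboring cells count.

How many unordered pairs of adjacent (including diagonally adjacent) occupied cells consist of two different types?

Scan each occupied cell's neighbors to the right and below (and the two forward diagonals) so each pair is counted once.
Row 0: X(0,0)–X(0,1)= X(0,0)–X(1,0)= X(0,0)–X(1,1)= X(0,1)–X(1,1)= X(0,1)–X(1,0)= X(0,3)–X(0,4)= X(0,3)–X(1,3)= X(0,4)–O(0,5)≠ X(0,4)–X(1,5)= X(0,4)–X(1,3)= O(0,5)–X(1,5)≠  → 2/11 unlike.
Row 1: X(1,0)–X(1,1)= X(1,0)–X(2,1)= X(1,1)–X(2,1)= X(1,1)–X(2,2)= X(1,3)–X(2,3)= X(1,3)–X(2,4)= X(1,3)–X(2,2)= X(1,5)–X(2,4)=  → 0/8 unlike.
Row 2: X(2,1)–X(2,2)= X(2,1)–X(3,1)= X(2,1)–O(3,2)≠ X(2,1)–X(3,0)= X(2,2)–X(2,3)= X(2,2)–O(3,2)≠ X(2,2)–X(3,3)= X(2,2)–X(3,1)= X(2,3)–X(2,4)= X(2,3)–X(3,3)= X(2,3)–X(3,4)= X(2,3)–O(3,2)≠ X(2,4)–X(3,4)= X(2,4)–O(3,5)≠ X(2,4)–X(3,3)=  → 4/15 unlike.
Row 3: X(3,0)–X(3,1)= X(3,1)–O(3,2)≠ O(3,2)–X(3,3)≠ X(3,3)–X(3,4)= X(3,4)–O(3,5)≠  → 3/5 unlike.
Total adjacent occupied pairs: 39; unlike-type pairs: 9.

9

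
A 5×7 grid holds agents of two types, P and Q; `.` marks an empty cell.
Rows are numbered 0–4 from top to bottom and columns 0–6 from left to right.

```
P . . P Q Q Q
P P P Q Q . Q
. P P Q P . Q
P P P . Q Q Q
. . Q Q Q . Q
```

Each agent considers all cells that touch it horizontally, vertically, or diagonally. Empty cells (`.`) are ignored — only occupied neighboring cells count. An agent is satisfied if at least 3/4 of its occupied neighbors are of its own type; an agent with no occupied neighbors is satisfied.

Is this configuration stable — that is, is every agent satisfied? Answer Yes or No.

(0,0)P 2/2 ✓
(0,3)P 1/4 ✗
(0,4)Q 3/4 ✓
(0,5)Q 4/4 ✓
(0,6)Q 2/2 ✓
(1,0)P 3/3 ✓
(1,1)P 5/5 ✓
(1,2)P 4/6 ✗
(1,3)Q 3/7 ✗
(1,4)Q 4/6 ✗
(1,6)Q 3/3 ✓
(2,1)P 7/7 ✓
(2,2)P 5/7 ✗
(2,3)Q 3/7 ✗
(2,4)P 0/5 ✗
(2,6)Q 3/3 ✓
(3,0)P 2/2 ✓
(3,1)P 4/5 ✓
(3,2)P 3/6 ✗
(3,4)Q 4/5 ✓
(3,5)Q 5/6 ✓
(3,6)Q 3/3 ✓
(4,2)Q 1/3 ✗
(4,3)Q 3/4 ✓
(4,4)Q 3/3 ✓
(4,6)Q 2/2 ✓
For instance (0,3) has only 1/4 same-type neighbors, below 3/4.

No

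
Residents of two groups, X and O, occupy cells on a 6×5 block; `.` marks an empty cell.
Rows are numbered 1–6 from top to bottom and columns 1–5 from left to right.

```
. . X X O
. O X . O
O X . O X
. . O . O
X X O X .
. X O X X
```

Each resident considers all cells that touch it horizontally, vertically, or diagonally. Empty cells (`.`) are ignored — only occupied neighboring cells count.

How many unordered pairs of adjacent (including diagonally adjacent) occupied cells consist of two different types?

22

Scan each occupied cell's neighbors to the right and below (and the two forward diagonals) so each pair is counted once.
From row 1: 3 unlike of 7 pairs (running 3/7).
From row 2: 4 unlike of 7 pairs (running 7/14).
From row 3: 4 unlike of 6 pairs (running 11/20).
From row 4: 3 unlike of 4 pairs (running 14/24).
From row 5: 6 unlike of 12 pairs (running 20/36).
From row 6: 2 unlike of 3 pairs (running 22/39).
Total adjacent occupied pairs: 39; unlike-type pairs: 22.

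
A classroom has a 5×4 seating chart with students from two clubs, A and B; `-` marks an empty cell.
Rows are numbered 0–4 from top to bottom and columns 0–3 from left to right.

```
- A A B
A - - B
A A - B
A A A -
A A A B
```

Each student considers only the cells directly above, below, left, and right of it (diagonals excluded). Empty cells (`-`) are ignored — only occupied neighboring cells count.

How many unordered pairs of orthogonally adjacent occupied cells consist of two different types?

2

Scan each occupied cell's neighbors to the right and below so each pair is counted once.
From row 0: 1 unlike of 3 pairs (running 1/3).
From row 1: 0 unlike of 2 pairs (running 1/5).
From row 2: 0 unlike of 3 pairs (running 1/8).
From row 3: 0 unlike of 5 pairs (running 1/13).
From row 4: 1 unlike of 3 pairs (running 2/16).
Total adjacent occupied pairs: 16; unlike-type pairs: 2.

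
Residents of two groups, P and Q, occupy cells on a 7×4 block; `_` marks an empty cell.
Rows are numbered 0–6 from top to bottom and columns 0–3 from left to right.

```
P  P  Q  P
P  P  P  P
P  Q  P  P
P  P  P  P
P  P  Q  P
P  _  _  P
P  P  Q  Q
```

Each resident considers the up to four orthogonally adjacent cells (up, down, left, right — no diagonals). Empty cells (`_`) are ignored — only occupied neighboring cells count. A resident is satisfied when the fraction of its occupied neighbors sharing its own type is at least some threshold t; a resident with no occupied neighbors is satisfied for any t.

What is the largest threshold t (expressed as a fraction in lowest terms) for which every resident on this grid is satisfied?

0/1

Row 0: (0,0)P 2/2 · (0,1)P 2/3 · (0,2)Q 0/3 · (0,3)P 1/2
Row 1: (1,0)P 3/3 · (1,1)P 3/4 · (1,2)P 3/4 · (1,3)P 3/3
Row 2: (2,0)P 2/3 · (2,1)Q 0/4 · (2,2)P 3/4 · (2,3)P 3/3
Row 3: (3,0)P 3/3 · (3,1)P 3/4 · (3,2)P 3/4 · (3,3)P 3/3
Row 4: (4,0)P 3/3 · (4,1)P 2/3 · (4,2)Q 0/3 · (4,3)P 2/3
Row 5: (5,0)P 2/2 · (5,3)P 1/2
Row 6: (6,0)P 2/2 · (6,1)P 1/2 · (6,2)Q 1/2 · (6,3)Q 1/2
The smallest same-type fraction is 0/3 at (0,2), which reduces to 0/1. Any threshold above that leaves this resident unsatisfied.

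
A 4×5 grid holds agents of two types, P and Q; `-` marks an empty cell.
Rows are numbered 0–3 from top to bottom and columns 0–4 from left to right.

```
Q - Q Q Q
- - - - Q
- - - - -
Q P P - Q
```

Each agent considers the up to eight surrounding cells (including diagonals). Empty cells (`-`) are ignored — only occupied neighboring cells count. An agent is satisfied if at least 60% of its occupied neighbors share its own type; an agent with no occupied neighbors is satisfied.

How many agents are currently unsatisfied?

Row 0: (0,0)Q 0/0 ok · (0,2)Q 1/1 ok · (0,3)Q 3/3 ok · (0,4)Q 2/2 ok
Row 1: (1,4)Q 2/2 ok
Row 3: (3,0)Q 0/1 unhappy · (3,1)P 1/2 unhappy · (3,2)P 1/1 ok · (3,4)Q 0/0 ok
Unsatisfied: (3,0), (3,1) — 2 in total.

2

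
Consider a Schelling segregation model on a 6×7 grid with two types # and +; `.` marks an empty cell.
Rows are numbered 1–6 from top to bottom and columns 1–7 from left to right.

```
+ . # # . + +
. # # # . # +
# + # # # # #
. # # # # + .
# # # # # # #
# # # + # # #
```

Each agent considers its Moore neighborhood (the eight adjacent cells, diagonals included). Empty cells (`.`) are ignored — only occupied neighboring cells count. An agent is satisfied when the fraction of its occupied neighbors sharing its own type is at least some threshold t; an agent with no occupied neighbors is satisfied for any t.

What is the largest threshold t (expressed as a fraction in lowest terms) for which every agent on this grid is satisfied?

0/1

Row 1: (1,1)+ 0/1 · (1,3)# 4/4 · (1,4)# 3/3 · (1,6)+ 2/3 · (1,7)+ 2/3
Row 2: (2,2)# 4/6 · (2,3)# 6/7 · (2,4)# 6/6 · (2,6)# 3/6 · (2,7)+ 2/5
Row 3: (3,1)# 2/3 · (3,2)+ 0/6 · (3,3)# 7/8 · (3,4)# 7/7 · (3,5)# 6/7 · (3,6)# 4/6 · (3,7)# 2/4
Row 4: (4,2)# 6/7 · (4,3)# 7/8 · (4,4)# 8/8 · (4,5)# 7/8 · (4,6)+ 0/7
Row 5: (5,1)# 4/4 · (5,2)# 7/7 · (5,3)# 7/8 · (5,4)# 7/8 · (5,5)# 6/8 · (5,6)# 6/7 · (5,7)# 3/4
Row 6: (6,1)# 3/3 · (6,2)# 5/5 · (6,3)# 4/5 · (6,4)+ 0/5 · (6,5)# 4/5 · (6,6)# 5/5 · (6,7)# 3/3
The smallest same-type fraction is 0/1 at (1,1), which reduces to 0/1. Any threshold above that leaves this agent unsatisfied.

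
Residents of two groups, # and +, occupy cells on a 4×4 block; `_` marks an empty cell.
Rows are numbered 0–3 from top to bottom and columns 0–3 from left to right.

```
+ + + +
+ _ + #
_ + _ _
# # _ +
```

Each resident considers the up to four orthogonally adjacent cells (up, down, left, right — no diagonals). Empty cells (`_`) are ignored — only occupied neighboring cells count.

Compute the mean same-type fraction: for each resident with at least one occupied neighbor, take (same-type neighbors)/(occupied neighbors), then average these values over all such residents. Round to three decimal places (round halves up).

0.650

(0,0)+ 2/2
(0,1)+ 2/2
(0,2)+ 3/3
(0,3)+ 1/2
(1,0)+ 1/1
(1,2)+ 1/2
(1,3)# 0/2
(2,1)+ 0/1
(3,0)# 1/1
(3,1)# 1/2
(3,3)+ — no occupied neighbors
Sum over 10 residents: 2/2 + 2/2 + 3/3 + 1/2 + 1/1 + 1/2 + 0/2 + 0/1 + 1/1 + 1/2 = 13/2; mean = 13/2 ÷ 10 = 13/20 = 0.65 → 0.650.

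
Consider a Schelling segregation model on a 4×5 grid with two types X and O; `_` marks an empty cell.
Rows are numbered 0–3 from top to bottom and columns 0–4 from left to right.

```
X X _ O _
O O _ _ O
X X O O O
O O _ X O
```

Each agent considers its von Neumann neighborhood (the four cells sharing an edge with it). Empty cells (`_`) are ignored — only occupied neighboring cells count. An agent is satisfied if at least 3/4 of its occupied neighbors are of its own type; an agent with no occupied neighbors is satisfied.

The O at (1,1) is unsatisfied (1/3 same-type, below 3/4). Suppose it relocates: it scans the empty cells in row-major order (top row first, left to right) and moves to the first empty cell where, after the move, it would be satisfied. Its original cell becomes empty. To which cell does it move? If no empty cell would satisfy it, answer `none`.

(0,4)

Vacating (1,1). Empty cells in order:
  (0,2): 1/2 same-type → still unsatisfied.
  (0,4): 2/2 same-type → satisfied — stop here.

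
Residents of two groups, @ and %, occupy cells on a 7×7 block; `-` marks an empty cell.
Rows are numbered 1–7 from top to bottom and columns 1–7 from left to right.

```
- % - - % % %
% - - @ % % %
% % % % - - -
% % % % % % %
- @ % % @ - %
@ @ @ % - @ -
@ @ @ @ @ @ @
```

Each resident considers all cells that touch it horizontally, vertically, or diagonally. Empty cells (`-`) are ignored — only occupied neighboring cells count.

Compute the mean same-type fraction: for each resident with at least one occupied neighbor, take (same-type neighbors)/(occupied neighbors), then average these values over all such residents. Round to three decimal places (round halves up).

0.799

(1,2)% 1/1
(1,5)% 3/4
(1,6)% 5/5
(1,7)% 3/3
(2,1)% 3/3
(2,4)@ 0/4
(2,5)% 4/5
(2,6)% 5/5
(2,7)% 3/3
(3,1)% 4/4
(3,2)% 6/6
(3,3)% 5/6
(3,4)% 5/6
(4,1)% 3/4
(4,2)% 6/7
(4,3)% 7/8
(4,4)% 6/7
(4,5)% 4/5
(4,6)% 3/4
(4,7)% 2/2
(5,2)@ 3/7
(5,3)% 5/8
(5,4)% 5/7
(5,5)@ 1/6
(5,7)% 2/3
(6,1)@ 4/4
(6,2)@ 6/7
(6,3)@ 5/8
(6,4)% 2/7
(6,6)@ 4/5
(7,1)@ 3/3
(7,2)@ 5/5
(7,3)@ 4/5
(7,4)@ 3/4
(7,5)@ 3/4
(7,6)@ 3/3
(7,7)@ 2/2
Sum over 37 residents: 1/1 + 3/4 + 5/5 + 3/3 + 3/3 + 0/4 + 4/5 + 5/5 + 3/3 + 4/4 + 6/6 + 5/6 + 5/6 + 3/4 + 6/7 + 7/8 + 6/7 + 4/5 + 3/4 + 2/2 + 3/7 + 5/8 + 5/7 + 1/6 + 2/3 + 4/4 + 6/7 + 5/8 + 2/7 + 4/5 + 3/3 + 5/5 + 4/5 + 3/4 + 3/4 + 3/3 + 2/2 = 1183/40; mean = 1183/40 ÷ 37 = 1183/1480 = 0.799324… → 0.799.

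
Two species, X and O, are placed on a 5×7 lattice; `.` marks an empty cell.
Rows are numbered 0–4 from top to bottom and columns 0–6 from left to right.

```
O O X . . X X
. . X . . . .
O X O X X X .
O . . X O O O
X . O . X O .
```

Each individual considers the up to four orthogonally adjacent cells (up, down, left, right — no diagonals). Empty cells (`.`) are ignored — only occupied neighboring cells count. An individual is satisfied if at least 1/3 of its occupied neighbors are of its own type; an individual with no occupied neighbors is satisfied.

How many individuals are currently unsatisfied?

(0,0)O 1/1 satisfied
(0,1)O 1/2 satisfied
(0,2)X 1/2 satisfied
(0,5)X 1/1 satisfied
(0,6)X 1/1 satisfied
(1,2)X 1/2 satisfied
(2,0)O 1/2 satisfied
(2,1)X 0/2 not
(2,2)O 0/3 not
(2,3)X 2/3 satisfied
(2,4)X 2/3 satisfied
(2,5)X 1/2 satisfied
(3,0)O 1/2 satisfied
(3,3)X 1/2 satisfied
(3,4)O 1/4 not
(3,5)O 3/4 satisfied
(3,6)O 1/1 satisfied
(4,0)X 0/1 not
(4,2)O 0/0 satisfied
(4,4)X 0/2 not
(4,5)O 1/2 satisfied
Unsatisfied: (2,1), (2,2), (3,4), (4,0), (4,4) — 5 in total.

5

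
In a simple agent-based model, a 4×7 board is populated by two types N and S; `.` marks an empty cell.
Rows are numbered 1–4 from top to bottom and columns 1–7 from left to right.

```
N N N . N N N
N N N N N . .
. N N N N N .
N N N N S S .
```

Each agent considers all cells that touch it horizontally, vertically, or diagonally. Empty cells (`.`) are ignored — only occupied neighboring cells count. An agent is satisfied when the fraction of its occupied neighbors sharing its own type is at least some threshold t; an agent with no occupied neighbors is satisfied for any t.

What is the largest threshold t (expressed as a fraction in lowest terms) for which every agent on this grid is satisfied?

1/5

Row 1: (1,1)N 3/3 · (1,2)N 5/5 · (1,3)N 4/4 · (1,5)N 3/3 · (1,6)N 3/3 · (1,7)N 1/1
Row 2: (2,1)N 4/4 · (2,2)N 7/7 · (2,3)N 7/7 · (2,4)N 7/7 · (2,5)N 6/6
Row 3: (3,2)N 7/7 · (3,3)N 8/8 · (3,4)N 7/8 · (3,5)N 5/7 · (3,6)N 2/4
Row 4: (4,1)N 2/2 · (4,2)N 4/4 · (4,3)N 5/5 · (4,4)N 4/5 · (4,5)S 1/5 · (4,6)S 1/3
The smallest same-type fraction is 1/5 at (4,5), which reduces to 1/5. Any threshold above that leaves this agent unsatisfied.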